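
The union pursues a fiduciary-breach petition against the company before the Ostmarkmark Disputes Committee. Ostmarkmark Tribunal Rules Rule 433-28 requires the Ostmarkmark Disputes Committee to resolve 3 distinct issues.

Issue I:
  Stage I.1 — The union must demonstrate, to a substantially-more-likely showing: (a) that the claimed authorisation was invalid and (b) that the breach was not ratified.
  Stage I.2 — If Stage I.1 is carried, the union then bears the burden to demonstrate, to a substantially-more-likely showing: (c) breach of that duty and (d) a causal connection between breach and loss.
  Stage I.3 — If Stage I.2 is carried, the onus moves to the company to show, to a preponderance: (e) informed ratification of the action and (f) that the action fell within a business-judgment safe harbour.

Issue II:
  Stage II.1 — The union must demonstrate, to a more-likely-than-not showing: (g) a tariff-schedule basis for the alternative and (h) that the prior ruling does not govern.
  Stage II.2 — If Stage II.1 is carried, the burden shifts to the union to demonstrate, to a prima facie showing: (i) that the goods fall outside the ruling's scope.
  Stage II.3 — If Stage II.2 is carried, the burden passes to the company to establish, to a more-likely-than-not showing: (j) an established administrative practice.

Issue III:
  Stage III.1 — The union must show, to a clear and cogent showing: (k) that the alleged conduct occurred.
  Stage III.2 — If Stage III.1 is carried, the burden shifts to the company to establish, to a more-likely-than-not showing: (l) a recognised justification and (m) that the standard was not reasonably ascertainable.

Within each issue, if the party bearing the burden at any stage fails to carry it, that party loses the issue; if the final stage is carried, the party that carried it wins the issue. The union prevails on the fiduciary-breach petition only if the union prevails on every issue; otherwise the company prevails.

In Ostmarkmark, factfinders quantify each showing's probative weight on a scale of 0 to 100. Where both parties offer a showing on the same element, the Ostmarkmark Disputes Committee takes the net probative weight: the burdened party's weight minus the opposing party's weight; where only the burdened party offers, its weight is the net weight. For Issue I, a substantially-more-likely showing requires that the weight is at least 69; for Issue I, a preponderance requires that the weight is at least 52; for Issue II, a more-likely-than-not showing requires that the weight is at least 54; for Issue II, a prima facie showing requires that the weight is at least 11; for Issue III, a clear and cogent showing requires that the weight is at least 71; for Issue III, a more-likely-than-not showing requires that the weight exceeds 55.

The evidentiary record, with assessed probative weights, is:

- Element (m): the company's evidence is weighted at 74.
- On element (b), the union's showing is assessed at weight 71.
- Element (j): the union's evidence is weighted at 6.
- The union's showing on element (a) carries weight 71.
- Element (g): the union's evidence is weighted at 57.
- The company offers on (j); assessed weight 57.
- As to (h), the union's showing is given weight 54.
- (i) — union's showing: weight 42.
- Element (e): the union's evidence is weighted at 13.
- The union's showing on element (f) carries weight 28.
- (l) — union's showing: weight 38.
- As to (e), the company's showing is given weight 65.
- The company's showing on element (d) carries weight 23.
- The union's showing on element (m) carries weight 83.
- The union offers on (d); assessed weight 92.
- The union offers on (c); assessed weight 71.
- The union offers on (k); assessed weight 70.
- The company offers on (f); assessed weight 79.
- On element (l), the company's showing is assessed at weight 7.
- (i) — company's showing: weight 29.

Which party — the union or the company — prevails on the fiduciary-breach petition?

— Issue I —
Stage I.1 — burden on union; standard: a substantially-more-likely showing (weight is at least 69).
    (a): 71 ≥ 69 [met]
    (b): 71 ≥ 69 [met]
  Stage I.1 carried; the burden remains with the union.
Stage I.2 — burden on union; standard: a substantially-more-likely showing (weight is at least 69).
    (c): 71 ≥ 69 [met]
    (d): 92 − 23 = 69 ≥ 69 [met]
  Stage I.2 carried; the burden shifts to the company.
Stage I.3 — burden on company; standard: a preponderance (weight is at least 52).
    (e): 65 − 13 = 52 ≥ 52 [met]
    (f): 79 − 28 = 51 < 52 [not met]
  Stage I.3 not carried; the company fails its burden.
The union prevails on this issue.
— Issue II —
Stage II.1 (union, a more-likely-than-not showing, weight is at least 54): (g) 57 ≥ 54 — meets; (h) 54 ≥ 54 — meets.
  All elements met. The union retains the burden for Stage II.2.
Stage II.2 (union, a prima facie showing, weight is at least 11): (i) net 42−29=13 ≥ 11 — meets.
  All elements met. The burden passes to the company.
Stage II.3 (company, a more-likely-than-not showing, weight is at least 54): (j) net 57−6=51 < 54 — fails.
  Stage II.3 not carried; the company fails its burden.
The union prevails on this issue.
— Issue III —
At Stage III.1 the union must meet a clear and cogent showing (weight is at least 71): on (k) the weight is 70, < 71, so (k) does not meet the standard.
  Stage III.1 not carried; the union fails its burden.
The analysis ends at Stage III.1; the company prevails on this issue.
Per-issue: Issue I → union; Issue II → union; Issue III → company. The union must prevail on every issue; overall, the company prevails.

company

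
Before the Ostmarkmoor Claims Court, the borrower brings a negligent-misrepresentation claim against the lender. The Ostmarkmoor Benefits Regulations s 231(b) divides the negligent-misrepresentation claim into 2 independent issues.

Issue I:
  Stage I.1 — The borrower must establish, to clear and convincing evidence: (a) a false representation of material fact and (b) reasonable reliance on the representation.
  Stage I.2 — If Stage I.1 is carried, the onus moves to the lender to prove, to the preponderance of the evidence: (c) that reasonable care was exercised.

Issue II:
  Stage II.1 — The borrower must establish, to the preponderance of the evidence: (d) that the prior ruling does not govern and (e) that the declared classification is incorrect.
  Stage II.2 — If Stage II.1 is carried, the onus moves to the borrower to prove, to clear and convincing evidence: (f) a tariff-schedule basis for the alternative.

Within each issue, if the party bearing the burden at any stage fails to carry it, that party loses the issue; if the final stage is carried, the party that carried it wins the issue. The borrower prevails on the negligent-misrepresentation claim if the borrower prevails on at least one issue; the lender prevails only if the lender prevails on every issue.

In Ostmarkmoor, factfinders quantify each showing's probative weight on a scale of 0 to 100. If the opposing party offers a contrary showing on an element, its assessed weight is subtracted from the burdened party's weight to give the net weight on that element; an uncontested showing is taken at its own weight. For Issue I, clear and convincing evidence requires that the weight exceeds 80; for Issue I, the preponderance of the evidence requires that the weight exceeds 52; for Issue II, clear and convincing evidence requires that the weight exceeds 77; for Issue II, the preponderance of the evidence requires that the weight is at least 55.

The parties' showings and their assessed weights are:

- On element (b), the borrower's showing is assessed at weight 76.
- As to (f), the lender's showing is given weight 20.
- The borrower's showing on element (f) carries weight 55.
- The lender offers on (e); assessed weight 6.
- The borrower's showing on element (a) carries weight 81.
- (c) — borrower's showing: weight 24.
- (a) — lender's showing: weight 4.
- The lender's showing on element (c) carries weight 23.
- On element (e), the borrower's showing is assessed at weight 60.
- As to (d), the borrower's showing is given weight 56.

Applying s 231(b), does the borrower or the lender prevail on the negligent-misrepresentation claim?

— Issue I —
Stage I.1 (borrower, clear and convincing evidence, weight exceeds 80): (a) net 81−4=77 ≤ 80 — fails; (b) 76 ≤ 80 — fails.
  The borrower does not carry Stage I.1.
The lender prevails on this issue.
— Issue II —
At Stage II.1 the borrower must meet the preponderance of the evidence (weight is at least 55): on (d) the weight is 56, ≥ 55, so (d) meets the standard; on (e) the weight is 60 less the opposing 6 gives net 54, which does not reach 55, so (e) does not meet the standard.
  Stage II.1 not carried; the borrower fails its burden.
The lender prevails on this issue.
Per-issue: Issue I → lender; Issue II → lender. The borrower must prevail on at least one issue; overall, the lender prevails.

lender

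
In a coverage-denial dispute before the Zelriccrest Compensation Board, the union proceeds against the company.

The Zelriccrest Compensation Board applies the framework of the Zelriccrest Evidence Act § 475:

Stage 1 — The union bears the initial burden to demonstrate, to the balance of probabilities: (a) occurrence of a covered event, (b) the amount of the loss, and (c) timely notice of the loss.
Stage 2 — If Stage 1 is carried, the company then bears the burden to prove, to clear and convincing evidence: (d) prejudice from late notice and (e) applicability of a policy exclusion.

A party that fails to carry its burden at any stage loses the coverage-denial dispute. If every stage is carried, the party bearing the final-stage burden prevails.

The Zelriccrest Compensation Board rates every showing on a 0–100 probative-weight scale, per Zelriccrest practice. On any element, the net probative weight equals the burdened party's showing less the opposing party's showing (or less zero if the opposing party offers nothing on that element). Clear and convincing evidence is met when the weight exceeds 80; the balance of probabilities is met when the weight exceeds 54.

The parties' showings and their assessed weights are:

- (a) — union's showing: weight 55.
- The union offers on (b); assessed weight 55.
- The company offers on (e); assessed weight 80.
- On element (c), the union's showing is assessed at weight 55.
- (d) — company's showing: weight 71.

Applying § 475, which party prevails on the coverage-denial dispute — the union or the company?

union

Stage 1 (union, the balance of probabilities, weight exceeds 54): (a) 55 > 54 — meets; (b) 55 > 54 — meets; (c) 55 > 54 — meets.
  The union carries Stage 1; the company now bears the burden.
Stage 2 (company, clear and convincing evidence, weight exceeds 80): (d) 71 ≤ 80 — fails; (e) 80 ≤ 80 — fails.
  The company does not carry Stage 2.
The union prevails.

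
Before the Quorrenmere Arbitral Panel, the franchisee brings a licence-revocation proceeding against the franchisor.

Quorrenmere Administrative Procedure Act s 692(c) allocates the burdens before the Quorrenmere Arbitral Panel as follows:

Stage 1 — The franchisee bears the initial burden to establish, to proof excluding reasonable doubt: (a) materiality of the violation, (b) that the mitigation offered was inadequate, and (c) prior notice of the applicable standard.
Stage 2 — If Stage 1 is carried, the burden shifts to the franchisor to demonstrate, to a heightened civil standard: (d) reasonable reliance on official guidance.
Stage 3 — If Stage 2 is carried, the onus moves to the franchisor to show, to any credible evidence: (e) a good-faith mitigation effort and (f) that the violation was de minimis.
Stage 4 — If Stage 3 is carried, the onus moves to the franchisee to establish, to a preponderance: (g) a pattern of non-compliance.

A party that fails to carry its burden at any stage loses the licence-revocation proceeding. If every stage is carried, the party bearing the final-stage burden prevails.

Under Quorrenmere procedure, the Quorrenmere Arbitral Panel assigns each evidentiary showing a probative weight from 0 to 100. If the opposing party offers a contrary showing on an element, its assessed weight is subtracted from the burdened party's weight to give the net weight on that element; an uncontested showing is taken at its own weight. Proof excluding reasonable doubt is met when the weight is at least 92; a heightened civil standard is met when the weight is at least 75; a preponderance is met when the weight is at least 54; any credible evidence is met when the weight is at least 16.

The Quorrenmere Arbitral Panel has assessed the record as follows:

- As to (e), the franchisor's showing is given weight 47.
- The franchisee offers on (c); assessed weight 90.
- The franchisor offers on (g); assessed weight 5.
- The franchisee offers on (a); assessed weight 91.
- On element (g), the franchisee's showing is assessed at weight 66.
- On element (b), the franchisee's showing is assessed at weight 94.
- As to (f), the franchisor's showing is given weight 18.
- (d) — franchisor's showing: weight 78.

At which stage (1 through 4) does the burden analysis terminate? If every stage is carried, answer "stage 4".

Stage 1 (franchisee, proof excluding reasonable doubt, weight is at least 92): (a) 91 < 92 — fails; (b) 94 ≥ 92 — meets; (c) 90 < 92 — fails.
  Stage 1 not carried; the franchisee fails its burden.
So the franchisor prevails.

stage 1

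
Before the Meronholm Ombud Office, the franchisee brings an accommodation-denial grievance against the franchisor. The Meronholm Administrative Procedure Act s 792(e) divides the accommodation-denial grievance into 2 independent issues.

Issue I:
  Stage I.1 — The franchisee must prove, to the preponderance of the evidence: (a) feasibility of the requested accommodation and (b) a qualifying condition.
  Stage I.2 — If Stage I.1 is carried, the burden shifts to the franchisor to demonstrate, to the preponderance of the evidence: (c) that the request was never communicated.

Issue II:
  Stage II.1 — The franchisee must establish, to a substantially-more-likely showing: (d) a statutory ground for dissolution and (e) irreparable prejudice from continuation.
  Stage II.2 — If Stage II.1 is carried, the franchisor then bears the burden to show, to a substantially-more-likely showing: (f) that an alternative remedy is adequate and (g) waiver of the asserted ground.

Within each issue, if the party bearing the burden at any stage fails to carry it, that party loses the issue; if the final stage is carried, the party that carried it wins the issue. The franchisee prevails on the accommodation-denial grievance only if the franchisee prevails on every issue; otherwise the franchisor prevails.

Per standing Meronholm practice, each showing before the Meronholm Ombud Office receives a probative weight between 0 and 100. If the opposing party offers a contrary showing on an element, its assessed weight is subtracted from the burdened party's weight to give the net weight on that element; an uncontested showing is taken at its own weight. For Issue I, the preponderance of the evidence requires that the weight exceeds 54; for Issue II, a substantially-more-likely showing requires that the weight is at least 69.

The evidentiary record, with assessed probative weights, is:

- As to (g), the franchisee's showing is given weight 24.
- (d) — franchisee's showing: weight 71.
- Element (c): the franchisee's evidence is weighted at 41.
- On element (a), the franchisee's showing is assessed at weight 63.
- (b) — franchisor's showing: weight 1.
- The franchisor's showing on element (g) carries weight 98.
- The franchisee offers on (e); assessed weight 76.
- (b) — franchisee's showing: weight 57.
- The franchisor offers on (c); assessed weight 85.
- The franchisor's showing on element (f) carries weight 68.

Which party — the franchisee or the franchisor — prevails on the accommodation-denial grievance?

— Issue I —
At Stage I.1 the franchisee must meet the preponderance of the evidence (weight exceeds 54): on (a) the weight is 63, which does exceed 54, so (a) meets the standard; on (b) the weight is 57 less the opposing 1 gives net 56, which does exceed 54, so (b) meets the standard.
  Stage I.1 carried; the burden shifts to the franchisor.
At Stage I.2 the franchisor must meet the preponderance of the evidence (weight exceeds 54): on (c) the weight is 85 less the opposing 41 gives net 44, which does not exceed 54, so (c) does not meet the standard.
  Not every element is met, so the franchisor fails to carry Stage I.2.
So the franchisee prevails on this issue.
— Issue II —
Stage II.1 — burden on franchisee; standard: a substantially-more-likely showing (weight is at least 69).
    (d): 71 ≥ 69 [met]
    (e): 76 ≥ 69 [met]
  Stage II.1 is satisfied; the onus moves to the franchisor.
Stage II.2 — burden on franchisor; standard: a substantially-more-likely showing (weight is at least 69).
    (f): 68 < 69 [not met]
    (g): 98 − 24 = 74 ≥ 69 [met]
  The franchisor does not carry Stage II.2.
So the franchisee prevails on this issue.
Per-issue: Issue I → franchisee; Issue II → franchisee. The franchisee must prevail on every issue; overall, the franchisee prevails.

franchisee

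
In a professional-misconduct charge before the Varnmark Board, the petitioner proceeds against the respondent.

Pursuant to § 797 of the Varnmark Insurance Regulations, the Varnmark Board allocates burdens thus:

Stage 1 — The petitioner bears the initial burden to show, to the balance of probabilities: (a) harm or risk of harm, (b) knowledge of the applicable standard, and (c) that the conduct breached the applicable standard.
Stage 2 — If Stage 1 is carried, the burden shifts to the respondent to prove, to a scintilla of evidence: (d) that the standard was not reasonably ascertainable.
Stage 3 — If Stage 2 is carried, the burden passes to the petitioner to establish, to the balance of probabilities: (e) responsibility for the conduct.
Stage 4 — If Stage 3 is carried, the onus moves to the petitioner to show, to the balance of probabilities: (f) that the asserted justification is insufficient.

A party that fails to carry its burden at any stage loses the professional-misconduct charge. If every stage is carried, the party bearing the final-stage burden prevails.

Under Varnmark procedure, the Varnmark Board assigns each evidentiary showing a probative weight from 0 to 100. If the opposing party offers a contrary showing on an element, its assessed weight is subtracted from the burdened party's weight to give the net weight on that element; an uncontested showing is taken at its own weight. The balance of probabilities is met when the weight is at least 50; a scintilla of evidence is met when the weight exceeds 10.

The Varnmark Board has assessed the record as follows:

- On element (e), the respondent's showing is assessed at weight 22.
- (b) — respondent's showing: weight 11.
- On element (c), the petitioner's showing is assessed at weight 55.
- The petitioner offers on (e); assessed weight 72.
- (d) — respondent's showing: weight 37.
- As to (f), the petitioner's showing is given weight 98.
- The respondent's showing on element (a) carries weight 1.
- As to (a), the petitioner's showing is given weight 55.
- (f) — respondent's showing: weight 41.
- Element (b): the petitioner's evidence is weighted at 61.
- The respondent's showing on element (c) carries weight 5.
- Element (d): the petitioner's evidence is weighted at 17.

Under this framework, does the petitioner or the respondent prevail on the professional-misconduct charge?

petitioner

Stage 1 — burden on petitioner; standard: the balance of probabilities (weight is at least 50).
    (a): 55 − 1 = 54 ≥ 50 [met]
    (b): 61 − 11 = 50 ≥ 50 [met]
    (c): 55 − 5 = 50 ≥ 50 [met]
  Stage 1 carried; the burden shifts to the respondent.
Stage 2 — burden on respondent; standard: a scintilla of evidence (weight exceeds 10).
    (d): 37 − 17 = 20 > 10 [met]
  The respondent carries Stage 2; the petitioner now bears the burden.
Stage 3 — burden on petitioner; standard: the balance of probabilities (weight is at least 50).
    (e): 72 − 22 = 50 ≥ 50 [met]
  Stage 3 carried; the burden remains with the petitioner.
Stage 4 — burden on petitioner; standard: the balance of probabilities (weight is at least 50).
    (f): 98 − 41 = 57 ≥ 50 [met]
  The petitioner carries the last stage.
All stages carried — the petitioner prevails.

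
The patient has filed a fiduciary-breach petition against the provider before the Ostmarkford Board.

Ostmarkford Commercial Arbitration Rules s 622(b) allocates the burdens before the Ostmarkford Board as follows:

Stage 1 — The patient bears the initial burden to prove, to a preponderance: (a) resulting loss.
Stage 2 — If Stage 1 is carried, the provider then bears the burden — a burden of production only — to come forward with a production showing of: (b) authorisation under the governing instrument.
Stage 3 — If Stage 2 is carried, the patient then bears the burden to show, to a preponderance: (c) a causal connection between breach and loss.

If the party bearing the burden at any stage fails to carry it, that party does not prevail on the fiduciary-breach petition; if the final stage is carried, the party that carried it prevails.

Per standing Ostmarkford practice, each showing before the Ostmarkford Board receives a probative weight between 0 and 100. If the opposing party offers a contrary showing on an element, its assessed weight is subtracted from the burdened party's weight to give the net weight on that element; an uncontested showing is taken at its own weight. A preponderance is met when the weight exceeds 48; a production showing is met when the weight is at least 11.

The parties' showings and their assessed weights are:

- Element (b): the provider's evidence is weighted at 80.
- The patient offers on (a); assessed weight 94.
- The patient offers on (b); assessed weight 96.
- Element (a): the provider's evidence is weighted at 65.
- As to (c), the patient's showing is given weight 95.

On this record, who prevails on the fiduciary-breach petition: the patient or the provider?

At Stage 1 the patient must meet a preponderance (weight exceeds 48): on (a) the weight is 94 less the opposing 65 gives net 29, ≤ 48, so (a) does not meet the standard.
  The patient does not carry Stage 1.
The provider prevails.

provider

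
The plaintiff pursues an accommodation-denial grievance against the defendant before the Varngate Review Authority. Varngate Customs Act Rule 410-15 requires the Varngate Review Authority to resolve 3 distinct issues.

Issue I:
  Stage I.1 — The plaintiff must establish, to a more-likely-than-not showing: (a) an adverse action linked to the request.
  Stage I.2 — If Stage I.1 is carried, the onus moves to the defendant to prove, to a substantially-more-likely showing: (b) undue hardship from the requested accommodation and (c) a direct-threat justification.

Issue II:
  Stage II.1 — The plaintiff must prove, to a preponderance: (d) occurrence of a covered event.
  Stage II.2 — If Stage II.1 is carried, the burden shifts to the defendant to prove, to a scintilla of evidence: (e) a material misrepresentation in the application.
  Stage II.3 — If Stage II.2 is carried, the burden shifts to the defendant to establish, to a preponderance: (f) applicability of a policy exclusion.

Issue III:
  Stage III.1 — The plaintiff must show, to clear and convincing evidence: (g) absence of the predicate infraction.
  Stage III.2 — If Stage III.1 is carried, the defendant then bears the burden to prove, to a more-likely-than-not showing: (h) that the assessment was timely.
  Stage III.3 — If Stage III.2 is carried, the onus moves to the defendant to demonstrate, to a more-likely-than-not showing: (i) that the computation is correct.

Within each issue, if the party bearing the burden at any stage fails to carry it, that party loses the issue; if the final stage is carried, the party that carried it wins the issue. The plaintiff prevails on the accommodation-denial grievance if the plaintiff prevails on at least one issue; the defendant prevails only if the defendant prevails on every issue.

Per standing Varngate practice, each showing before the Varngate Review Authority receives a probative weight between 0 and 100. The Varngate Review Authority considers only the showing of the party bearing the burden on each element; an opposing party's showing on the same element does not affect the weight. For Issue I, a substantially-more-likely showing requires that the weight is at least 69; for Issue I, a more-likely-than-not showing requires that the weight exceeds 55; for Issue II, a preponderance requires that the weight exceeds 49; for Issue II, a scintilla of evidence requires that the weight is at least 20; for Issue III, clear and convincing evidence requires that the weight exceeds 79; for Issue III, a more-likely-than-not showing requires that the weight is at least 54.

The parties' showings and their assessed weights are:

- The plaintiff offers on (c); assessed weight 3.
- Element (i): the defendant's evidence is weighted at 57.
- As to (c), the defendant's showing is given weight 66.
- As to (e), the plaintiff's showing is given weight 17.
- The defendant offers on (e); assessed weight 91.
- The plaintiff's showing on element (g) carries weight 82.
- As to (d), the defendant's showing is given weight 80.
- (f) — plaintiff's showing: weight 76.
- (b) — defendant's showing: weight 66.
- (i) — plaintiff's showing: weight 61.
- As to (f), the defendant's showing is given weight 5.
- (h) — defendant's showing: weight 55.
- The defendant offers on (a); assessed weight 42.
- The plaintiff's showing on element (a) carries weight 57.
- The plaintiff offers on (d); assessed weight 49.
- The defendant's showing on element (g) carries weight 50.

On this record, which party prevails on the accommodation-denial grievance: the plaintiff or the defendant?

— Issue I —
Stage I.1 — burden on plaintiff; standard: a more-likely-than-not showing (weight exceeds 55).
    (a): 57 (defendant's 42 disregarded) > 55 [met]
  Stage I.1 is satisfied; the onus moves to the defendant.
Stage I.2 — burden on defendant; standard: a substantially-more-likely showing (weight is at least 69).
    (b): 66 < 69 [not met]
    (c): 66 (plaintiff's 3 disregarded) < 69 [not met]
  Not every element is met, so the defendant fails to carry Stage I.2.
The analysis ends at Stage I.2; the plaintiff prevails on this issue.
— Issue II —
Stage II.1 — burden on plaintiff; standard: a preponderance (weight exceeds 49).
    (d): 49 (defendant's 80 disregarded) ≤ 49 [not met]
  The plaintiff does not carry Stage II.1.
The defendant prevails on this issue.
— Issue III —
At Stage III.1 the plaintiff must meet clear and convincing evidence (weight exceeds 79): on (g) the weight is 82 (the defendant's 50 is given no effect), > 79, so (g) meets the standard.
  The plaintiff carries Stage III.1; the defendant now bears the burden.
At Stage III.2 the defendant must meet a more-likely-than-not showing (weight is at least 54): on (h) the weight is 55, ≥ 54, so (h) meets the standard.
  All elements met. The defendant retains the burden for Stage III.3.
At Stage III.3 the defendant must meet a more-likely-than-not showing (weight is at least 54): on (i) the weight is 57 (the plaintiff's 61 is given no effect), which does reach 54, so (i) meets the standard.
  The defendant carries the last stage.
Every stage carried; the defendant prevails on this issue.
Per-issue: Issue I → plaintiff; Issue II → defendant; Issue III → defendant. The plaintiff must prevail on at least one issue; overall, the plaintiff prevails.

plaintiff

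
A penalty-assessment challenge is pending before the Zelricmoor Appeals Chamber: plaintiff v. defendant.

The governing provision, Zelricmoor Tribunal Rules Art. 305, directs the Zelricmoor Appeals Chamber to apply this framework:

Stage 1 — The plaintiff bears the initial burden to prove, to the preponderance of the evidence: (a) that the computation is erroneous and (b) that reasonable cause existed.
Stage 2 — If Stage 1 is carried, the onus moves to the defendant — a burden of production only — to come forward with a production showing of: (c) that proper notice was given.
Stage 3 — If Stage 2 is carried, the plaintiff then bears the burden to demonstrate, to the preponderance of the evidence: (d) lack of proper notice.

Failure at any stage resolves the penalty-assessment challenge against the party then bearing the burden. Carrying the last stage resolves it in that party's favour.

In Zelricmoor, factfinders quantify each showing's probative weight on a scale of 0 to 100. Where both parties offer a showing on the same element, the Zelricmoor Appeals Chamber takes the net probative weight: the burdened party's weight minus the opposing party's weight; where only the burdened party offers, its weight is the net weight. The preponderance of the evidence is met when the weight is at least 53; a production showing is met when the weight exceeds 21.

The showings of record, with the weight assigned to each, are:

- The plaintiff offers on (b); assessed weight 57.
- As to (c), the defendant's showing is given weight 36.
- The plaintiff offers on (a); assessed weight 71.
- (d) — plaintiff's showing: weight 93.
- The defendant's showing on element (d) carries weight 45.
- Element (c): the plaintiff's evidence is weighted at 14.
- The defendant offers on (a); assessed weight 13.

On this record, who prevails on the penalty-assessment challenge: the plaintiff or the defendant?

defendant

At Stage 1 the plaintiff must meet the preponderance of the evidence (weight is at least 53): on (a) the weight is 71 less the opposing 13 gives net 58, which does reach 53, so (a) meets the standard; on (b) the weight is 57, ≥ 53, so (b) meets the standard.
  Stage 1 carried; the burden shifts to the defendant.
At Stage 2 the defendant must meet a production showing (weight exceeds 21): on (c) the weight is 36 less the opposing 14 gives net 22, > 21, so (c) meets the standard.
  All elements met. The burden passes to the plaintiff.
At Stage 3 the plaintiff must meet the preponderance of the evidence (weight is at least 53): on (d) the weight is 93 less the opposing 45 gives net 48, which does not reach 53, so (d) does not meet the standard.
  Stage 3 not carried; the plaintiff fails its burden.
The analysis ends at Stage 3; the defendant prevails.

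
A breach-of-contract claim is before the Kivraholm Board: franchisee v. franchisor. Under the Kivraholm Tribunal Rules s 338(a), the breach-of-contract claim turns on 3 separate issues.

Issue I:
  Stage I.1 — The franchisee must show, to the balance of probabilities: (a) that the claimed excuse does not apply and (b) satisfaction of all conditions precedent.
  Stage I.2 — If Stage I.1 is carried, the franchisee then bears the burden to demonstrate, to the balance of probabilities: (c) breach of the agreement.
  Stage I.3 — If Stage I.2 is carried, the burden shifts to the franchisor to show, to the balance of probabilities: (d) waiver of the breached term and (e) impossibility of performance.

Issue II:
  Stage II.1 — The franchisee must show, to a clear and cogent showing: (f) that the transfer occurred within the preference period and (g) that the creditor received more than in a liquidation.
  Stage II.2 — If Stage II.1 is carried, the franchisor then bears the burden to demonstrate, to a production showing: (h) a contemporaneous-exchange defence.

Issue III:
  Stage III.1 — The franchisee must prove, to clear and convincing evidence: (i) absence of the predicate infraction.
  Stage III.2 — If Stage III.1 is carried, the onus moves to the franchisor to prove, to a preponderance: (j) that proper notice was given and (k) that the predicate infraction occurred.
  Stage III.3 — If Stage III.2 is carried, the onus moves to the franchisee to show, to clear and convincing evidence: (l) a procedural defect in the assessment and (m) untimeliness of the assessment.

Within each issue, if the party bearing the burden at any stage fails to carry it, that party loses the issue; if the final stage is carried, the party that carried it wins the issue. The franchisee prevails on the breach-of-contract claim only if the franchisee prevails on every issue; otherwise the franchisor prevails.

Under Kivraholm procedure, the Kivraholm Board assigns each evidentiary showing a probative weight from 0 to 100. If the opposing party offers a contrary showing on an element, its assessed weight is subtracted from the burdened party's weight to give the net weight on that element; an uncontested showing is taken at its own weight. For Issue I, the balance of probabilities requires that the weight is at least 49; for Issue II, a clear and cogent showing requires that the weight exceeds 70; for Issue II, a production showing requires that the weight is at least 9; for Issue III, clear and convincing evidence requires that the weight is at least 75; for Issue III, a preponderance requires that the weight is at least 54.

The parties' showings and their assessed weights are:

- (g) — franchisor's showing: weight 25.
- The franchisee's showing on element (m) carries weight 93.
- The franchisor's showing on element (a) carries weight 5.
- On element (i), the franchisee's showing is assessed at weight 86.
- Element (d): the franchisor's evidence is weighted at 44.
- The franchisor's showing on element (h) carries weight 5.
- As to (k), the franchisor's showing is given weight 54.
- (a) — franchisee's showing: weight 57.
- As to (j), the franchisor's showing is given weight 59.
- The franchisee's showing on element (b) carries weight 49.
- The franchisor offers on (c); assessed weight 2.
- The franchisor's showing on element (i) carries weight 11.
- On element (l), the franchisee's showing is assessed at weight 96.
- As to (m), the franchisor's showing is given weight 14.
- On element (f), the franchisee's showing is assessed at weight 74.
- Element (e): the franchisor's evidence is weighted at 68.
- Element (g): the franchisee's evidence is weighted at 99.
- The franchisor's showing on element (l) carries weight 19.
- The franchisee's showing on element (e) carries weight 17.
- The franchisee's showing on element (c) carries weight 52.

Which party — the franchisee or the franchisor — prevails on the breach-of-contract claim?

— Issue I —
Stage I.1 (franchisee, the balance of probabilities, weight is at least 49): (a) net 57−5=52 ≥ 49 — meets; (b) 49 ≥ 49 — meets.
  Stage I.1 is satisfied; the franchisee continues to bear the burden.
Stage I.2 (franchisee, the balance of probabilities, weight is at least 49): (c) net 52−2=50 ≥ 49 — meets.
  Stage I.2 carried; the burden shifts to the franchisor.
Stage I.3 (franchisor, the balance of probabilities, weight is at least 49): (d) 44 < 49 — fails; (e) net 68−17=51 ≥ 49 — meets.
  Stage I.3 not carried; the franchisor fails its burden.
So the franchisee prevails on this issue.
— Issue II —
Stage II.1 — burden on franchisee; standard: a clear and cogent showing (weight exceeds 70).
    (f): 74 > 70 [met]
    (g): 99 − 25 = 74 > 70 [met]
  Stage II.1 carried; the burden shifts to the franchisor.
Stage II.2 — burden on franchisor; standard: a production showing (weight is at least 9).
    (h): 5 < 9 [not met]
  Not every element is met, so the franchisor fails to carry Stage II.2.
So the franchisee prevails on this issue.
— Issue III —
At Stage III.1 the franchisee must meet clear and convincing evidence (weight is at least 75): on (i) the weight is 86 less the opposing 11 gives net 75, which does reach 75, so (i) meets the standard.
  All elements met. The burden passes to the franchisor.
At Stage III.2 the franchisor must meet a preponderance (weight is at least 54): on (j) the weight is 59, which does reach 54, so (j) meets the standard; on (k) the weight is 54, ≥ 54, so (k) meets the standard.
  Stage III.2 carried; the burden shifts to the franchisee.
At Stage III.3 the franchisee must meet clear and convincing evidence (weight is at least 75): on (l) the weight is 96 less the opposing 19 gives net 77, ≥ 75, so (l) meets the standard; on (m) the weight is 93 less the opposing 14 gives net 79, ≥ 75, so (m) meets the standard.
  The franchisee carries the last stage.
All stages carried — the franchisee prevails on this issue.
Per-issue: Issue I → franchisee; Issue II → franchisee; Issue III → franchisee. The franchisee must prevail on every issue; overall, the franchisee prevails.

franchisee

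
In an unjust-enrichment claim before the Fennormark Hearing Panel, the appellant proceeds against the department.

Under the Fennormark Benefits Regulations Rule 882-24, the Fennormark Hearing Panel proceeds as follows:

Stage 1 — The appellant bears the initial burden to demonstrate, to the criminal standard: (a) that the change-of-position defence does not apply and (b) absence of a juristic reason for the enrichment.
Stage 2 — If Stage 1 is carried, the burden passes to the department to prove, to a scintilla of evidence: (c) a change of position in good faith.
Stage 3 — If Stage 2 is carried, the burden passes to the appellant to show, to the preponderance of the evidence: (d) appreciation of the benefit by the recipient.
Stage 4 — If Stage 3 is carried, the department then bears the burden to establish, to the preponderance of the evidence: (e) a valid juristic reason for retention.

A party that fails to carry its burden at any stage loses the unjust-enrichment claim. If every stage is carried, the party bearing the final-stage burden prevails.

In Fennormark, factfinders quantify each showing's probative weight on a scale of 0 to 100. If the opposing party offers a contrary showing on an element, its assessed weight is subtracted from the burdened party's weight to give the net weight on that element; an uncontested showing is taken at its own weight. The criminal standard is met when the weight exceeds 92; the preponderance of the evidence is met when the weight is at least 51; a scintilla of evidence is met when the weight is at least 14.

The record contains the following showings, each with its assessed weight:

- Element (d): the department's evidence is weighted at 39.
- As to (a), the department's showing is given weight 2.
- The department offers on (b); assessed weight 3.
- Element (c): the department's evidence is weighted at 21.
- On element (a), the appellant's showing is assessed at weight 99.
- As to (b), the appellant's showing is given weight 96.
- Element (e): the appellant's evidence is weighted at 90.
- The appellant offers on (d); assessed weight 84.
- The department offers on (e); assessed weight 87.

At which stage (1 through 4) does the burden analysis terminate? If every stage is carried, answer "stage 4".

Stage 1 (appellant, the criminal standard, weight exceeds 92): (a) net 99−2=97 > 92 — meets; (b) net 96−3=93 > 92 — meets.
  Stage 1 carried; the burden shifts to the department.
Stage 2 (department, a scintilla of evidence, weight is at least 14): (c) 21 ≥ 14 — meets.
  Stage 2 is satisfied; the onus moves to the appellant.
Stage 3 (appellant, the preponderance of the evidence, weight is at least 51): (d) net 84−39=45 < 51 — fails.
  The appellant does not carry Stage 3.
The department prevails.

stage 3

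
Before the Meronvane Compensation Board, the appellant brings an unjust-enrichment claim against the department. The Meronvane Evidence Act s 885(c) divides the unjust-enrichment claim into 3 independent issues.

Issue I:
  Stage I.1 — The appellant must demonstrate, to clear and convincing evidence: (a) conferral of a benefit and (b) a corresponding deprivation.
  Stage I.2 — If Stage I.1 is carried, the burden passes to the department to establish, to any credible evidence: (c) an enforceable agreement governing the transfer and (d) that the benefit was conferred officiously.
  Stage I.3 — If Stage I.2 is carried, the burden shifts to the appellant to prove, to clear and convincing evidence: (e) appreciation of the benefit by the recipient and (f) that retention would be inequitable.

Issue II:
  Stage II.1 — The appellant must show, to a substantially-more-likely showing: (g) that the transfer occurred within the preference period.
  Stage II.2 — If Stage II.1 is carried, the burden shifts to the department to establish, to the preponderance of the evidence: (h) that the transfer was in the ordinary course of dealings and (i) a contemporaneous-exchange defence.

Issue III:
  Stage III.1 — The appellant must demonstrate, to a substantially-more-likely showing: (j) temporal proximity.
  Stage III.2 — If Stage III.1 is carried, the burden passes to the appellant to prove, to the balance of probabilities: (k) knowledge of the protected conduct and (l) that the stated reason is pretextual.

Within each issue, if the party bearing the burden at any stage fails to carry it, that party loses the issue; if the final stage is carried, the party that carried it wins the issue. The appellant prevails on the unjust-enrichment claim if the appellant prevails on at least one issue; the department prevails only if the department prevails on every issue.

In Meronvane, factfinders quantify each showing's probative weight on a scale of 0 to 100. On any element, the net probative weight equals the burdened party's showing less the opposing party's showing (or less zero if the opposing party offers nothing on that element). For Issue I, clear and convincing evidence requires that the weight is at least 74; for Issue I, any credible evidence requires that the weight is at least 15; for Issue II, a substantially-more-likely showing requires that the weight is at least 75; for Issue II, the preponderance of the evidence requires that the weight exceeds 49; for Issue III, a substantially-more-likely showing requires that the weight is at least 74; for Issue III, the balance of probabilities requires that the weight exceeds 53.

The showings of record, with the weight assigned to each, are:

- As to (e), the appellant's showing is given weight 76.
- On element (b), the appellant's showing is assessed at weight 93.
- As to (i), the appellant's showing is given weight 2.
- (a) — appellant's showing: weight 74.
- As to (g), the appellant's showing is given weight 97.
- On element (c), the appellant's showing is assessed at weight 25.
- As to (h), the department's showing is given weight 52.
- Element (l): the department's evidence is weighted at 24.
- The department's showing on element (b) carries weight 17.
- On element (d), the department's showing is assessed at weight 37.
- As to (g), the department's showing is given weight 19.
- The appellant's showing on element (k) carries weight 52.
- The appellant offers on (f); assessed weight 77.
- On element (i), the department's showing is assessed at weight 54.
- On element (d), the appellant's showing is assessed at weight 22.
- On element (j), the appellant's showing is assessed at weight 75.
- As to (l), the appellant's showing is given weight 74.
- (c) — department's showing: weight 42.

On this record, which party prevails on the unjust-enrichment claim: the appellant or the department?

appellant

— Issue I —
Stage I.1 — burden on appellant; standard: clear and convincing evidence (weight is at least 74).
    (a): 74 ≥ 74 [met]
    (b): 93 − 17 = 76 ≥ 74 [met]
  Stage I.1 is satisfied; the onus moves to the department.
Stage I.2 — burden on department; standard: any credible evidence (weight is at least 15).
    (c): 42 − 25 = 17 ≥ 15 [met]
    (d): 37 − 22 = 15 ≥ 15 [met]
  Stage I.2 carried; the burden shifts to the appellant.
Stage I.3 — burden on appellant; standard: clear and convincing evidence (weight is at least 74).
    (e): 76 ≥ 74 [met]
    (f): 77 ≥ 74 [met]
  Stage I.3 carried; the final stage is satisfied.
With every stage satisfied, the appellant prevails on this issue.
— Issue II —
At Stage II.1 the appellant must meet a substantially-more-likely showing (weight is at least 75): on (g) the weight is 97 less the opposing 19 gives net 78, which does reach 75, so (g) meets the standard.
  Stage II.1 is satisfied; the onus moves to the department.
At Stage II.2 the department must meet the preponderance of the evidence (weight exceeds 49): on (h) the weight is 52, > 49, so (h) meets the standard; on (i) the weight is 54 less the opposing 2 gives net 52, > 49, so (i) meets the standard.
  Stage II.2 carried; the final stage is satisfied.
All stages carried — the department prevails on this issue.
— Issue III —
Stage III.1 — burden on appellant; standard: a substantially-more-likely showing (weight is at least 74).
    (j): 75 ≥ 74 [met]
  Stage III.1 is satisfied; the appellant continues to bear the burden.
Stage III.2 — burden on appellant; standard: the balance of probabilities (weight exceeds 53).
    (k): 52 ≤ 53 [not met]
    (l): 74 − 24 = 50 ≤ 53 [not met]
  Not every element is met, so the appellant fails to carry Stage III.2.
The department prevails on this issue.
Per-issue: Issue I → appellant; Issue II → department; Issue III → department. The appellant must prevail on at least one issue; overall, the appellant prevails.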